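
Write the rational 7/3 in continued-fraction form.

Run the Euclidean algorithm on 7 and 3; the successive quotients are the partial quotients a_0, a_1, ... (each step inverts the fractional part left over by the previous one):
  7 = 2*3 + 1, so a_0 = 2.
  3 = 3*1 + 0, so a_1 = 3.
The remainder reaches 0 after 2 divisions, so the expansion has 2 partial quotients, read off in order.

[2; 3]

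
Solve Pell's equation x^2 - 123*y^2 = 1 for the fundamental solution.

First expand sqrt(123) as a continued fraction. With x_i = (sqrt(123) + m_i)/d_i and (m_0, d_0) = (0, 1): a_0 = floor(sqrt(123)) = 11, since 11^2 = 121 <= 123 < 144 = 12^2.
Iterate m_{i+1} = d_i*a_i - m_i, d_{i+1} = (123 - m_{i+1}^2)/d_i, a_{i+1} = floor((a_0 + m_{i+1})/d_{i+1}):
  m_1 = 1*11 - 0 = 11, d_1 = (123 - 11^2)/1 = 2/1 = 2, a_1 = floor((11 + 11)/2) = 11.
  m_2 = 2*11 - 11 = 11, d_2 = (123 - 11^2)/2 = 2/2 = 1, a_2 = floor((11 + 11)/1) = 22.
  m_3 = 1*22 - 11 = 11, d_3 = (123 - 11^2)/1 = 2/1 = 2: (m_3, d_3) = (m_1, d_1) = (11, 2), so from here the quotients repeat a_1, a_2; the period length is 2.
So sqrt(123) = [11; (11, 22)] with period length k = 2.
k is even, so the fundamental solution of x^2 - 123y^2 = 1 is (p_{k-1}, q_{k-1}) = (p_1, q_1); compute convergents through index 1.
Convergents (p_i = a_i*p_{i-1} + p_{i-2}, q_i = a_i*q_{i-1} + q_{i-2} with p_{-2}=0, p_{-1}=1, q_{-2}=1, q_{-1}=0):
  i=0: a_0=11, p_0 = 11*1 + 0 = 11, q_0 = 11*0 + 1 = 1.
  i=1: a_1=11, p_1 = 11*11 + 1 = 122, q_1 = 11*1 + 0 = 11.
Check: 122^2 - 123*11^2 = 14884 - 14883 = 1, so (x, y) = (122, 11) solves the equation, and by the theorem it is the least positive solution.

(x, y) = (122, 11)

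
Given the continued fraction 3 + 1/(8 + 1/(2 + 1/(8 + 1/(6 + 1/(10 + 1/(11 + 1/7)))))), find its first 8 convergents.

Using the convergent recurrence p_i = a_i*p_{i-1} + p_{i-2}, q_i = a_i*q_{i-1} + q_{i-2} with p_{-2}=0, p_{-1}=1, q_{-2}=1, q_{-1}=0:
  i=0: a_0=3, p_0 = 3*1 + 0 = 3, q_0 = 3*0 + 1 = 1.
  i=1: a_1=8, p_1 = 8*3 + 1 = 25, q_1 = 8*1 + 0 = 8.
  i=2: a_2=2, p_2 = 2*25 + 3 = 53, q_2 = 2*8 + 1 = 17.
  i=3: a_3=8, p_3 = 8*53 + 25 = 449, q_3 = 8*17 + 8 = 144.
  i=4: a_4=6, p_4 = 6*449 + 53 = 2747, q_4 = 6*144 + 17 = 881.
  i=5: a_5=10, p_5 = 10*2747 + 449 = 27919, q_5 = 10*881 + 144 = 8954.
  i=6: a_6=11, p_6 = 11*27919 + 2747 = 309856, q_6 = 11*8954 + 881 = 99375.
  i=7: a_7=7, p_7 = 7*309856 + 27919 = 2196911, q_7 = 7*99375 + 8954 = 704579.

3/1, 25/8, 53/17, 449/144, 2747/881, 27919/8954, 309856/99375, 2196911/704579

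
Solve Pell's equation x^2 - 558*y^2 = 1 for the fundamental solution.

(x, y) = (7937, 336)

First expand sqrt(558) as a continued fraction. With x_i = (sqrt(558) + m_i)/d_i and (m_0, d_0) = (0, 1): a_0 = floor(sqrt(558)) = 23, since 23^2 = 529 <= 558 < 576 = 24^2.
Iterate m_{i+1} = d_i*a_i - m_i, d_{i+1} = (558 - m_{i+1}^2)/d_i, a_{i+1} = floor((a_0 + m_{i+1})/d_{i+1}):
  m_1 = 1*23 - 0 = 23, d_1 = (558 - 23^2)/1 = 29/1 = 29, a_1 = floor((23 + 23)/29) = 1.
  m_2 = 29*1 - 23 = 6, d_2 = (558 - 6^2)/29 = 522/29 = 18, a_2 = floor((23 + 6)/18) = 1.
  m_3 = 18*1 - 6 = 12, d_3 = (558 - 12^2)/18 = 414/18 = 23, a_3 = floor((23 + 12)/23) = 1.
  m_4 = 23*1 - 12 = 11, d_4 = (558 - 11^2)/23 = 437/23 = 19, a_4 = floor((23 + 11)/19) = 1.
  m_5 = 19*1 - 11 = 8, d_5 = (558 - 8^2)/19 = 494/19 = 26, a_5 = floor((23 + 8)/26) = 1.
  m_6 = 26*1 - 8 = 18, d_6 = (558 - 18^2)/26 = 234/26 = 9, a_6 = floor((23 + 18)/9) = 4.
  m_7 = 9*4 - 18 = 18, d_7 = (558 - 18^2)/9 = 234/9 = 26, a_7 = floor((23 + 18)/26) = 1.
  m_8 = 26*1 - 18 = 8, d_8 = (558 - 8^2)/26 = 494/26 = 19, a_8 = floor((23 + 8)/19) = 1.
  m_9 = 19*1 - 8 = 11, d_9 = (558 - 11^2)/19 = 437/19 = 23, a_9 = floor((23 + 11)/23) = 1.
  m_10 = 23*1 - 11 = 12, d_10 = (558 - 12^2)/23 = 414/23 = 18, a_10 = floor((23 + 12)/18) = 1.
  m_11 = 18*1 - 12 = 6, d_11 = (558 - 6^2)/18 = 522/18 = 29, a_11 = floor((23 + 6)/29) = 1.
  m_12 = 29*1 - 6 = 23, d_12 = (558 - 23^2)/29 = 29/29 = 1, a_12 = floor((23 + 23)/1) = 46.
  m_13 = 1*46 - 23 = 23, d_13 = (558 - 23^2)/1 = 29/1 = 29: (m_13, d_13) = (m_1, d_1) = (23, 29), so from here the quotients repeat a_1, ..., a_12; the period length is 12.
So sqrt(558) = [23; (1, 1, 1, 1, 1, 4, 1, 1, 1, 1, 1, 46)] with period length k = 12.
k is even, so the fundamental solution of x^2 - 558y^2 = 1 is (p_{k-1}, q_{k-1}) = (p_11, q_11); compute convergents through index 11.
Convergents (p_i = a_i*p_{i-1} + p_{i-2}, q_i = a_i*q_{i-1} + q_{i-2} with p_{-2}=0, p_{-1}=1, q_{-2}=1, q_{-1}=0):
  i=0: a_0=23, p_0 = 23*1 + 0 = 23, q_0 = 23*0 + 1 = 1.
  i=1: a_1=1, p_1 = 1*23 + 1 = 24, q_1 = 1*1 + 0 = 1.
  i=2: a_2=1, p_2 = 1*24 + 23 = 47, q_2 = 1*1 + 1 = 2.
  i=3: a_3=1, p_3 = 1*47 + 24 = 71, q_3 = 1*2 + 1 = 3.
  i=4: a_4=1, p_4 = 1*71 + 47 = 118, q_4 = 1*3 + 2 = 5.
  i=5: a_5=1, p_5 = 1*118 + 71 = 189, q_5 = 1*5 + 3 = 8.
  i=6: a_6=4, p_6 = 4*189 + 118 = 874, q_6 = 4*8 + 5 = 37.
  i=7: a_7=1, p_7 = 1*874 + 189 = 1063, q_7 = 1*37 + 8 = 45.
  i=8: a_8=1, p_8 = 1*1063 + 874 = 1937, q_8 = 1*45 + 37 = 82.
  i=9: a_9=1, p_9 = 1*1937 + 1063 = 3000, q_9 = 1*82 + 45 = 127.
  i=10: a_10=1, p_10 = 1*3000 + 1937 = 4937, q_10 = 1*127 + 82 = 209.
  i=11: a_11=1, p_11 = 1*4937 + 3000 = 7937, q_11 = 1*209 + 127 = 336.
Check: 7937^2 - 558*336^2 = 62995969 - 62995968 = 1, so (x, y) = (7937, 336) solves the equation, and by the theorem it is the least positive solution.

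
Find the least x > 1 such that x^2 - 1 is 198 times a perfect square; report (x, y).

(x, y) = (197, 14)

First expand sqrt(198) as a continued fraction. With x_i = (sqrt(198) + m_i)/d_i and (m_0, d_0) = (0, 1): a_0 = floor(sqrt(198)) = 14, since 14^2 = 196 <= 198 < 225 = 15^2.
Iterate m_{i+1} = d_i*a_i - m_i, d_{i+1} = (198 - m_{i+1}^2)/d_i, a_{i+1} = floor((a_0 + m_{i+1})/d_{i+1}):
  m_1 = 1*14 - 0 = 14, d_1 = (198 - 14^2)/1 = 2/1 = 2, a_1 = floor((14 + 14)/2) = 14.
  m_2 = 2*14 - 14 = 14, d_2 = (198 - 14^2)/2 = 2/2 = 1, a_2 = floor((14 + 14)/1) = 28.
  m_3 = 1*28 - 14 = 14, d_3 = (198 - 14^2)/1 = 2/1 = 2: (m_3, d_3) = (m_1, d_1) = (14, 2), so from here the quotients repeat a_1, a_2; the period length is 2.
So sqrt(198) = [14; (14, 28)] with period length k = 2.
k is even, so the fundamental solution of x^2 - 198y^2 = 1 is (p_{k-1}, q_{k-1}) = (p_1, q_1); compute convergents through index 1.
Convergents (p_i = a_i*p_{i-1} + p_{i-2}, q_i = a_i*q_{i-1} + q_{i-2} with p_{-2}=0, p_{-1}=1, q_{-2}=1, q_{-1}=0):
  i=0: a_0=14, p_0 = 14*1 + 0 = 14, q_0 = 14*0 + 1 = 1.
  i=1: a_1=14, p_1 = 14*14 + 1 = 197, q_1 = 14*1 + 0 = 14.
Check: 197^2 - 198*14^2 = 38809 - 38808 = 1, so (x, y) = (197, 14) solves the equation, and by the theorem it is the least positive solution.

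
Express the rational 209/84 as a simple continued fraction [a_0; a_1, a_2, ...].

Run the Euclidean algorithm on 209 and 84; the successive quotients are the partial quotients a_0, a_1, ... (each step inverts the fractional part left over by the previous one):
  209 = 2*84 + 41, so a_0 = 2.
  84 = 2*41 + 2, so a_1 = 2.
  41 = 20*2 + 1, so a_2 = 20.
  2 = 2*1 + 0, so a_3 = 2.
The remainder reaches 0 after 4 divisions, so the expansion has 4 partial quotients, read off in order.

[2; 2, 20, 2]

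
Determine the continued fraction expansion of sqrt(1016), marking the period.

[31; (1, 6, 1, 62)]

Write x_i = (sqrt(1016) + m_i)/d_i with (m_0, d_0) = (0, 1). a_0 = floor(sqrt(1016)) = 31, since 31^2 = 961 <= 1016 < 1024 = 32^2.
Iterate m_{i+1} = d_i*a_i - m_i, d_{i+1} = (1016 - m_{i+1}^2)/d_i, a_{i+1} = floor((a_0 + m_{i+1})/d_{i+1}):
  m_1 = 1*31 - 0 = 31, d_1 = (1016 - 31^2)/1 = 55/1 = 55, a_1 = floor((31 + 31)/55) = 1.
  m_2 = 55*1 - 31 = 24, d_2 = (1016 - 24^2)/55 = 440/55 = 8, a_2 = floor((31 + 24)/8) = 6.
  m_3 = 8*6 - 24 = 24, d_3 = (1016 - 24^2)/8 = 440/8 = 55, a_3 = floor((31 + 24)/55) = 1.
  m_4 = 55*1 - 24 = 31, d_4 = (1016 - 31^2)/55 = 55/55 = 1, a_4 = floor((31 + 31)/1) = 62.
  m_5 = 1*62 - 31 = 31, d_5 = (1016 - 31^2)/1 = 55/1 = 55: (m_5, d_5) = (m_1, d_1) = (31, 55), so from here the quotients repeat a_1, ..., a_4; the period length is 4.
Hence the expansion of sqrt(1016) is a_0 = 31 followed by the repeating block 1, 6, 1, 62 (period 4).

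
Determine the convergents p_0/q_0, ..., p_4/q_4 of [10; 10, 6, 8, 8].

Using the convergent recurrence p_i = a_i*p_{i-1} + p_{i-2}, q_i = a_i*q_{i-1} + q_{i-2} with p_{-2}=0, p_{-1}=1, q_{-2}=1, q_{-1}=0:
  i=0: a_0=10, p_0 = 10*1 + 0 = 10, q_0 = 10*0 + 1 = 1.
  i=1: a_1=10, p_1 = 10*10 + 1 = 101, q_1 = 10*1 + 0 = 10.
  i=2: a_2=6, p_2 = 6*101 + 10 = 616, q_2 = 6*10 + 1 = 61.
  i=3: a_3=8, p_3 = 8*616 + 101 = 5029, q_3 = 8*61 + 10 = 498.
  i=4: a_4=8, p_4 = 8*5029 + 616 = 40848, q_4 = 8*498 + 61 = 4045.

10/1, 101/10, 616/61, 5029/498, 40848/4045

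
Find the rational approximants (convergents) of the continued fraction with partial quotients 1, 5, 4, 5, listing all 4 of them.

1/1, 6/5, 25/21, 131/110

Using the convergent recurrence p_i = a_i*p_{i-1} + p_{i-2}, q_i = a_i*q_{i-1} + q_{i-2} with p_{-2}=0, p_{-1}=1, q_{-2}=1, q_{-1}=0:
  i=0: a_0=1, p_0 = 1*1 + 0 = 1, q_0 = 1*0 + 1 = 1.
  i=1: a_1=5, p_1 = 5*1 + 1 = 6, q_1 = 5*1 + 0 = 5.
  i=2: a_2=4, p_2 = 4*6 + 1 = 25, q_2 = 4*5 + 1 = 21.
  i=3: a_3=5, p_3 = 5*25 + 6 = 131, q_3 = 5*21 + 5 = 110.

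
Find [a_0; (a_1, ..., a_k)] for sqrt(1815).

Write x_i = (sqrt(1815) + m_i)/d_i with (m_0, d_0) = (0, 1). a_0 = floor(sqrt(1815)) = 42, since 42^2 = 1764 <= 1815 < 1849 = 43^2.
Iterate m_{i+1} = d_i*a_i - m_i, d_{i+1} = (1815 - m_{i+1}^2)/d_i, a_{i+1} = floor((a_0 + m_{i+1})/d_{i+1}):
  m_1 = 1*42 - 0 = 42, d_1 = (1815 - 42^2)/1 = 51/1 = 51, a_1 = floor((42 + 42)/51) = 1.
  m_2 = 51*1 - 42 = 9, d_2 = (1815 - 9^2)/51 = 1734/51 = 34, a_2 = floor((42 + 9)/34) = 1.
  m_3 = 34*1 - 9 = 25, d_3 = (1815 - 25^2)/34 = 1190/34 = 35, a_3 = floor((42 + 25)/35) = 1.
  m_4 = 35*1 - 25 = 10, d_4 = (1815 - 10^2)/35 = 1715/35 = 49, a_4 = floor((42 + 10)/49) = 1.
  m_5 = 49*1 - 10 = 39, d_5 = (1815 - 39^2)/49 = 294/49 = 6, a_5 = floor((42 + 39)/6) = 13.
  m_6 = 6*13 - 39 = 39, d_6 = (1815 - 39^2)/6 = 294/6 = 49, a_6 = floor((42 + 39)/49) = 1.
  m_7 = 49*1 - 39 = 10, d_7 = (1815 - 10^2)/49 = 1715/49 = 35, a_7 = floor((42 + 10)/35) = 1.
  m_8 = 35*1 - 10 = 25, d_8 = (1815 - 25^2)/35 = 1190/35 = 34, a_8 = floor((42 + 25)/34) = 1.
  m_9 = 34*1 - 25 = 9, d_9 = (1815 - 9^2)/34 = 1734/34 = 51, a_9 = floor((42 + 9)/51) = 1.
  m_10 = 51*1 - 9 = 42, d_10 = (1815 - 42^2)/51 = 51/51 = 1, a_10 = floor((42 + 42)/1) = 84.
  m_11 = 1*84 - 42 = 42, d_11 = (1815 - 42^2)/1 = 51/1 = 51: (m_11, d_11) = (m_1, d_1) = (42, 51), so from here the quotients repeat a_1, ..., a_10; the period length is 10.
Hence the expansion of sqrt(1815) is a_0 = 42 followed by the repeating block 1, 1, 1, 1, 13, 1, 1, 1, 1, 84 (period 10).

[42; (1, 1, 1, 1, 13, 1, 1, 1, 1, 84)]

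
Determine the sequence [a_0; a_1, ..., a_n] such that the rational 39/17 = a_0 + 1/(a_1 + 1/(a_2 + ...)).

[2; 3, 2, 2]

Run the Euclidean algorithm on 39 and 17; the successive quotients are the partial quotients a_0, a_1, ... (each step inverts the fractional part left over by the previous one):
  39 = 2*17 + 5, so a_0 = 2.
  17 = 3*5 + 2, so a_1 = 3.
  5 = 2*2 + 1, so a_2 = 2.
  2 = 2*1 + 0, so a_3 = 2.
The remainder reaches 0 after 4 divisions, so the expansion has 4 partial quotients, read off in order.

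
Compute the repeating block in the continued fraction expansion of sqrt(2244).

[47; (2, 1, 2, 3, 2, 2, 2, 3, 2, 1, 2, 94)]

Write x_i = (sqrt(2244) + m_i)/d_i with (m_0, d_0) = (0, 1). a_0 = floor(sqrt(2244)) = 47, since 47^2 = 2209 <= 2244 < 2304 = 48^2.
Iterate m_{i+1} = d_i*a_i - m_i, d_{i+1} = (2244 - m_{i+1}^2)/d_i, a_{i+1} = floor((a_0 + m_{i+1})/d_{i+1}):
  m_1 = 1*47 - 0 = 47, d_1 = (2244 - 47^2)/1 = 35/1 = 35, a_1 = floor((47 + 47)/35) = 2.
  m_2 = 35*2 - 47 = 23, d_2 = (2244 - 23^2)/35 = 1715/35 = 49, a_2 = floor((47 + 23)/49) = 1.
  m_3 = 49*1 - 23 = 26, d_3 = (2244 - 26^2)/49 = 1568/49 = 32, a_3 = floor((47 + 26)/32) = 2.
  m_4 = 32*2 - 26 = 38, d_4 = (2244 - 38^2)/32 = 800/32 = 25, a_4 = floor((47 + 38)/25) = 3.
  m_5 = 25*3 - 38 = 37, d_5 = (2244 - 37^2)/25 = 875/25 = 35, a_5 = floor((47 + 37)/35) = 2.
  m_6 = 35*2 - 37 = 33, d_6 = (2244 - 33^2)/35 = 1155/35 = 33, a_6 = floor((47 + 33)/33) = 2.
  m_7 = 33*2 - 33 = 33, d_7 = (2244 - 33^2)/33 = 1155/33 = 35, a_7 = floor((47 + 33)/35) = 2.
  m_8 = 35*2 - 33 = 37, d_8 = (2244 - 37^2)/35 = 875/35 = 25, a_8 = floor((47 + 37)/25) = 3.
  m_9 = 25*3 - 37 = 38, d_9 = (2244 - 38^2)/25 = 800/25 = 32, a_9 = floor((47 + 38)/32) = 2.
  m_10 = 32*2 - 38 = 26, d_10 = (2244 - 26^2)/32 = 1568/32 = 49, a_10 = floor((47 + 26)/49) = 1.
  m_11 = 49*1 - 26 = 23, d_11 = (2244 - 23^2)/49 = 1715/49 = 35, a_11 = floor((47 + 23)/35) = 2.
  m_12 = 35*2 - 23 = 47, d_12 = (2244 - 47^2)/35 = 35/35 = 1, a_12 = floor((47 + 47)/1) = 94.
  m_13 = 1*94 - 47 = 47, d_13 = (2244 - 47^2)/1 = 35/1 = 35: (m_13, d_13) = (m_1, d_1) = (47, 35), so from here the quotients repeat a_1, ..., a_12; the period length is 12.
Hence the expansion of sqrt(2244) is a_0 = 47 followed by the repeating block 2, 1, 2, 3, 2, 2, 2, 3, 2, 1, 2, 94 (period 12).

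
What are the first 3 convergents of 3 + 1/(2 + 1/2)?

Using the convergent recurrence p_i = a_i*p_{i-1} + p_{i-2}, q_i = a_i*q_{i-1} + q_{i-2} with p_{-2}=0, p_{-1}=1, q_{-2}=1, q_{-1}=0:
  i=0: a_0=3, p_0 = 3*1 + 0 = 3, q_0 = 3*0 + 1 = 1.
  i=1: a_1=2, p_1 = 2*3 + 1 = 7, q_1 = 2*1 + 0 = 2.
  i=2: a_2=2, p_2 = 2*7 + 3 = 17, q_2 = 2*2 + 1 = 5.

3/1, 7/2, 17/5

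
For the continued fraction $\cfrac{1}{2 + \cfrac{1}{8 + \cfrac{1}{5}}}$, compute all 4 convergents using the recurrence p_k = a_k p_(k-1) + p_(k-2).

Using the convergent recurrence p_i = a_i*p_{i-1} + p_{i-2}, q_i = a_i*q_{i-1} + q_{i-2} with p_{-2}=0, p_{-1}=1, q_{-2}=1, q_{-1}=0:
  i=0: a_0=0, p_0 = 0*1 + 0 = 0, q_0 = 0*0 + 1 = 1.
  i=1: a_1=2, p_1 = 2*0 + 1 = 1, q_1 = 2*1 + 0 = 2.
  i=2: a_2=8, p_2 = 8*1 + 0 = 8, q_2 = 8*2 + 1 = 17.
  i=3: a_3=5, p_3 = 5*8 + 1 = 41, q_3 = 5*17 + 2 = 87.

0/1, 1/2, 8/17, 41/87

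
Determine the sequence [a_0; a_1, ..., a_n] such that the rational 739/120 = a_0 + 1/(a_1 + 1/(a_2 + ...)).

[6; 6, 3, 6]

Run the Euclidean algorithm on 739 and 120; the successive quotients are the partial quotients a_0, a_1, ... (each step inverts the fractional part left over by the previous one):
  739 = 6*120 + 19, so a_0 = 6.
  120 = 6*19 + 6, so a_1 = 6.
  19 = 3*6 + 1, so a_2 = 3.
  6 = 6*1 + 0, so a_3 = 6.
The remainder reaches 0 after 4 divisions, so the expansion has 4 partial quotients, read off in order.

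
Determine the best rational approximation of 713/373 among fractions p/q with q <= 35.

Expand x = 713/373 as a continued fraction with the Euclidean algorithm:
  713 = 1*373 + 340, so a_0 = 1.
  373 = 1*340 + 33, so a_1 = 1.
  340 = 10*33 + 10, so a_2 = 10.
  33 = 3*10 + 3, so a_3 = 3.
  10 = 3*3 + 1, so a_4 = 3.
  3 = 3*1 + 0, so a_5 = 3.
so x = [1; 1, 10, 3, 3, 3].
Convergents (p_i = a_i*p_{i-1} + p_{i-2}, q_i = a_i*q_{i-1} + q_{i-2} with p_{-2}=0, p_{-1}=1, q_{-2}=1, q_{-1}=0), until the denominator exceeds 35:
  i=0: a_0=1, p_0 = 1*1 + 0 = 1, q_0 = 1*0 + 1 = 1.
  i=1: a_1=1, p_1 = 1*1 + 1 = 2, q_1 = 1*1 + 0 = 1.
  i=2: a_2=10, p_2 = 10*2 + 1 = 21, q_2 = 10*1 + 1 = 11.
  i=3: a_3=3, p_3 = 3*21 + 2 = 65, q_3 = 3*11 + 1 = 34.
  i=4: a_4=3, p_4 = 3*65 + 21 = 216, q_4 = 3*34 + 11 = 113.
q_4 = 113 > 35, so the last convergent with denominator <= 35 is p_3/q_3 = 65/34.
The closest fraction with denominator <= 35 is either p_3/q_3 or the intermediate fraction (k*p_3 + p_2)/(k*q_3 + q_2) with the largest k >= 1 whose denominator stays <= 35; these approach x as k grows, and every other convergent or intermediate fraction in range is farther away.
Largest k: floor((35 - q_2)/q_3) = floor((35 - 11)/34) = 0.
Since k = 0, no intermediate fraction beyond p_3/q_3 has denominator <= 35, so the convergent 65/34 is the closest (its error is |713*34 - 65*373|/(373*34) = 3/12682).

65/34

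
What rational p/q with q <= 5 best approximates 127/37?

Expand x = 127/37 as a continued fraction with the Euclidean algorithm:
  127 = 3*37 + 16, so a_0 = 3.
  37 = 2*16 + 5, so a_1 = 2.
  16 = 3*5 + 1, so a_2 = 3.
  5 = 5*1 + 0, so a_3 = 5.
so x = [3; 2, 3, 5].
Convergents (p_i = a_i*p_{i-1} + p_{i-2}, q_i = a_i*q_{i-1} + q_{i-2} with p_{-2}=0, p_{-1}=1, q_{-2}=1, q_{-1}=0), until the denominator exceeds 5:
  i=0: a_0=3, p_0 = 3*1 + 0 = 3, q_0 = 3*0 + 1 = 1.
  i=1: a_1=2, p_1 = 2*3 + 1 = 7, q_1 = 2*1 + 0 = 2.
  i=2: a_2=3, p_2 = 3*7 + 3 = 24, q_2 = 3*2 + 1 = 7.
q_2 = 7 > 5, so the last convergent with denominator <= 5 is p_1/q_1 = 7/2.
The closest fraction with denominator <= 5 is either p_1/q_1 or the intermediate fraction (k*p_1 + p_0)/(k*q_1 + q_0) with the largest k >= 1 whose denominator stays <= 5; these approach x as k grows, and every other convergent or intermediate fraction in range is farther away.
Largest k: floor((5 - q_0)/q_1) = floor((5 - 1)/2) = 2.
That gives (2*7 + 3)/(2*2 + 1) = 17/5.
Compare the errors: |x - 7/2| = |127*2 - 7*37|/(37*2) = 5/74, and |x - 17/5| = |127*5 - 17*37|/(37*5) = 6/185.
Cross-multiplying, 6*74 = 444 < 925 = 5*185, so 6/185 is smaller: the intermediate fraction 17/5 is closer to x than 7/2.

17/5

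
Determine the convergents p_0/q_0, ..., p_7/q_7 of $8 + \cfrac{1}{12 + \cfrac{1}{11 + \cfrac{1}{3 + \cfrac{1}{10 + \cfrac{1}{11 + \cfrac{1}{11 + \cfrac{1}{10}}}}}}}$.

8/1, 97/12, 1075/133, 3322/411, 34295/4243, 380567/47084, 4220532/522167, 42585887/5268754

Using the convergent recurrence p_i = a_i*p_{i-1} + p_{i-2}, q_i = a_i*q_{i-1} + q_{i-2} with p_{-2}=0, p_{-1}=1, q_{-2}=1, q_{-1}=0:
  i=0: a_0=8, p_0 = 8*1 + 0 = 8, q_0 = 8*0 + 1 = 1.
  i=1: a_1=12, p_1 = 12*8 + 1 = 97, q_1 = 12*1 + 0 = 12.
  i=2: a_2=11, p_2 = 11*97 + 8 = 1075, q_2 = 11*12 + 1 = 133.
  i=3: a_3=3, p_3 = 3*1075 + 97 = 3322, q_3 = 3*133 + 12 = 411.
  i=4: a_4=10, p_4 = 10*3322 + 1075 = 34295, q_4 = 10*411 + 133 = 4243.
  i=5: a_5=11, p_5 = 11*34295 + 3322 = 380567, q_5 = 11*4243 + 411 = 47084.
  i=6: a_6=11, p_6 = 11*380567 + 34295 = 4220532, q_6 = 11*47084 + 4243 = 522167.
  i=7: a_7=10, p_7 = 10*4220532 + 380567 = 42585887, q_7 = 10*522167 + 47084 = 5268754.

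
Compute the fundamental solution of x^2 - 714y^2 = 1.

First expand sqrt(714) as a continued fraction. With x_i = (sqrt(714) + m_i)/d_i and (m_0, d_0) = (0, 1): a_0 = floor(sqrt(714)) = 26, since 26^2 = 676 <= 714 < 729 = 27^2.
Iterate m_{i+1} = d_i*a_i - m_i, d_{i+1} = (714 - m_{i+1}^2)/d_i, a_{i+1} = floor((a_0 + m_{i+1})/d_{i+1}):
  m_1 = 1*26 - 0 = 26, d_1 = (714 - 26^2)/1 = 38/1 = 38, a_1 = floor((26 + 26)/38) = 1.
  m_2 = 38*1 - 26 = 12, d_2 = (714 - 12^2)/38 = 570/38 = 15, a_2 = floor((26 + 12)/15) = 2.
  m_3 = 15*2 - 12 = 18, d_3 = (714 - 18^2)/15 = 390/15 = 26, a_3 = floor((26 + 18)/26) = 1.
  m_4 = 26*1 - 18 = 8, d_4 = (714 - 8^2)/26 = 650/26 = 25, a_4 = floor((26 + 8)/25) = 1.
  m_5 = 25*1 - 8 = 17, d_5 = (714 - 17^2)/25 = 425/25 = 17, a_5 = floor((26 + 17)/17) = 2.
  m_6 = 17*2 - 17 = 17, d_6 = (714 - 17^2)/17 = 425/17 = 25, a_6 = floor((26 + 17)/25) = 1.
  m_7 = 25*1 - 17 = 8, d_7 = (714 - 8^2)/25 = 650/25 = 26, a_7 = floor((26 + 8)/26) = 1.
  m_8 = 26*1 - 8 = 18, d_8 = (714 - 18^2)/26 = 390/26 = 15, a_8 = floor((26 + 18)/15) = 2.
  m_9 = 15*2 - 18 = 12, d_9 = (714 - 12^2)/15 = 570/15 = 38, a_9 = floor((26 + 12)/38) = 1.
  m_10 = 38*1 - 12 = 26, d_10 = (714 - 26^2)/38 = 38/38 = 1, a_10 = floor((26 + 26)/1) = 52.
  m_11 = 1*52 - 26 = 26, d_11 = (714 - 26^2)/1 = 38/1 = 38: (m_11, d_11) = (m_1, d_1) = (26, 38), so from here the quotients repeat a_1, ..., a_10; the period length is 10.
So sqrt(714) = [26; (1, 2, 1, 1, 2, 1, 1, 2, 1, 52)] with period length k = 10.
k is even, so the fundamental solution of x^2 - 714y^2 = 1 is (p_{k-1}, q_{k-1}) = (p_9, q_9); compute convergents through index 9.
Convergents (p_i = a_i*p_{i-1} + p_{i-2}, q_i = a_i*q_{i-1} + q_{i-2} with p_{-2}=0, p_{-1}=1, q_{-2}=1, q_{-1}=0):
  i=0: a_0=26, p_0 = 26*1 + 0 = 26, q_0 = 26*0 + 1 = 1.
  i=1: a_1=1, p_1 = 1*26 + 1 = 27, q_1 = 1*1 + 0 = 1.
  i=2: a_2=2, p_2 = 2*27 + 26 = 80, q_2 = 2*1 + 1 = 3.
  i=3: a_3=1, p_3 = 1*80 + 27 = 107, q_3 = 1*3 + 1 = 4.
  i=4: a_4=1, p_4 = 1*107 + 80 = 187, q_4 = 1*4 + 3 = 7.
  i=5: a_5=2, p_5 = 2*187 + 107 = 481, q_5 = 2*7 + 4 = 18.
  i=6: a_6=1, p_6 = 1*481 + 187 = 668, q_6 = 1*18 + 7 = 25.
  i=7: a_7=1, p_7 = 1*668 + 481 = 1149, q_7 = 1*25 + 18 = 43.
  i=8: a_8=2, p_8 = 2*1149 + 668 = 2966, q_8 = 2*43 + 25 = 111.
  i=9: a_9=1, p_9 = 1*2966 + 1149 = 4115, q_9 = 1*111 + 43 = 154.
Check: 4115^2 - 714*154^2 = 16933225 - 16933224 = 1, so (x, y) = (4115, 154) solves the equation, and by the theorem it is the least positive solution.

(x, y) = (4115, 154)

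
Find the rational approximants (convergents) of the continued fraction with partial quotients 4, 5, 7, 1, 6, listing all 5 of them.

4/1, 21/5, 151/36, 172/41, 1183/282

Using the convergent recurrence p_i = a_i*p_{i-1} + p_{i-2}, q_i = a_i*q_{i-1} + q_{i-2} with p_{-2}=0, p_{-1}=1, q_{-2}=1, q_{-1}=0:
  i=0: a_0=4, p_0 = 4*1 + 0 = 4, q_0 = 4*0 + 1 = 1.
  i=1: a_1=5, p_1 = 5*4 + 1 = 21, q_1 = 5*1 + 0 = 5.
  i=2: a_2=7, p_2 = 7*21 + 4 = 151, q_2 = 7*5 + 1 = 36.
  i=3: a_3=1, p_3 = 1*151 + 21 = 172, q_3 = 1*36 + 5 = 41.
  i=4: a_4=6, p_4 = 6*172 + 151 = 1183, q_4 = 6*41 + 36 = 282.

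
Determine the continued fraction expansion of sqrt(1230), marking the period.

Write x_i = (sqrt(1230) + m_i)/d_i with (m_0, d_0) = (0, 1). a_0 = floor(sqrt(1230)) = 35, since 35^2 = 1225 <= 1230 < 1296 = 36^2.
Iterate m_{i+1} = d_i*a_i - m_i, d_{i+1} = (1230 - m_{i+1}^2)/d_i, a_{i+1} = floor((a_0 + m_{i+1})/d_{i+1}):
  m_1 = 1*35 - 0 = 35, d_1 = (1230 - 35^2)/1 = 5/1 = 5, a_1 = floor((35 + 35)/5) = 14.
  m_2 = 5*14 - 35 = 35, d_2 = (1230 - 35^2)/5 = 5/5 = 1, a_2 = floor((35 + 35)/1) = 70.
  m_3 = 1*70 - 35 = 35, d_3 = (1230 - 35^2)/1 = 5/1 = 5: (m_3, d_3) = (m_1, d_1) = (35, 5), so from here the quotients repeat a_1, a_2; the period length is 2.
Hence the expansion of sqrt(1230) is a_0 = 35 followed by the repeating block 14, 70 (period 2).

[35; (14, 70)]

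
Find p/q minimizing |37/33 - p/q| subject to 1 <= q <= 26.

Expand x = 37/33 as a continued fraction with the Euclidean algorithm:
  37 = 1*33 + 4, so a_0 = 1.
  33 = 8*4 + 1, so a_1 = 8.
  4 = 4*1 + 0, so a_2 = 4.
so x = [1; 8, 4].
Convergents (p_i = a_i*p_{i-1} + p_{i-2}, q_i = a_i*q_{i-1} + q_{i-2} with p_{-2}=0, p_{-1}=1, q_{-2}=1, q_{-1}=0), until the denominator exceeds 26:
  i=0: a_0=1, p_0 = 1*1 + 0 = 1, q_0 = 1*0 + 1 = 1.
  i=1: a_1=8, p_1 = 8*1 + 1 = 9, q_1 = 8*1 + 0 = 8.
  i=2: a_2=4, p_2 = 4*9 + 1 = 37, q_2 = 4*8 + 1 = 33.
q_2 = 33 > 26, so the last convergent with denominator <= 26 is p_1/q_1 = 9/8.
The closest fraction with denominator <= 26 is either p_1/q_1 or the intermediate fraction (k*p_1 + p_0)/(k*q_1 + q_0) with the largest k >= 1 whose denominator stays <= 26; these approach x as k grows, and every other convergent or intermediate fraction in range is farther away.
Largest k: floor((26 - q_0)/q_1) = floor((26 - 1)/8) = 3.
That gives (3*9 + 1)/(3*8 + 1) = 28/25.
Compare the errors: |x - 9/8| = |37*8 - 9*33|/(33*8) = 1/264, and |x - 28/25| = |37*25 - 28*33|/(33*25) = 1/825.
Cross-multiplying, 1*264 = 264 < 825 = 1*825, so 1/825 is smaller: the intermediate fraction 28/25 is closer to x than 9/8.

28/25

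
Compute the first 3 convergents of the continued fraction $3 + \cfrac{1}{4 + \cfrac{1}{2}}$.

3/1, 13/4, 29/9

Using the convergent recurrence p_i = a_i*p_{i-1} + p_{i-2}, q_i = a_i*q_{i-1} + q_{i-2} with p_{-2}=0, p_{-1}=1, q_{-2}=1, q_{-1}=0:
  i=0: a_0=3, p_0 = 3*1 + 0 = 3, q_0 = 3*0 + 1 = 1.
  i=1: a_1=4, p_1 = 4*3 + 1 = 13, q_1 = 4*1 + 0 = 4.
  i=2: a_2=2, p_2 = 2*13 + 3 = 29, q_2 = 2*4 + 1 = 9.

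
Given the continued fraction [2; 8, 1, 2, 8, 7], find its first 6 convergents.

2/1, 17/8, 19/9, 55/26, 459/217, 3268/1545

Using the convergent recurrence p_i = a_i*p_{i-1} + p_{i-2}, q_i = a_i*q_{i-1} + q_{i-2} with p_{-2}=0, p_{-1}=1, q_{-2}=1, q_{-1}=0:
  i=0: a_0=2, p_0 = 2*1 + 0 = 2, q_0 = 2*0 + 1 = 1.
  i=1: a_1=8, p_1 = 8*2 + 1 = 17, q_1 = 8*1 + 0 = 8.
  i=2: a_2=1, p_2 = 1*17 + 2 = 19, q_2 = 1*8 + 1 = 9.
  i=3: a_3=2, p_3 = 2*19 + 17 = 55, q_3 = 2*9 + 8 = 26.
  i=4: a_4=8, p_4 = 8*55 + 19 = 459, q_4 = 8*26 + 9 = 217.
  i=5: a_5=7, p_5 = 7*459 + 55 = 3268, q_5 = 7*217 + 26 = 1545.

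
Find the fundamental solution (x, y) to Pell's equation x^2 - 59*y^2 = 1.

(x, y) = (530, 69)

First expand sqrt(59) as a continued fraction. With x_i = (sqrt(59) + m_i)/d_i and (m_0, d_0) = (0, 1): a_0 = floor(sqrt(59)) = 7, since 7^2 = 49 <= 59 < 64 = 8^2.
Iterate m_{i+1} = d_i*a_i - m_i, d_{i+1} = (59 - m_{i+1}^2)/d_i, a_{i+1} = floor((a_0 + m_{i+1})/d_{i+1}):
  m_1 = 1*7 - 0 = 7, d_1 = (59 - 7^2)/1 = 10/1 = 10, a_1 = floor((7 + 7)/10) = 1.
  m_2 = 10*1 - 7 = 3, d_2 = (59 - 3^2)/10 = 50/10 = 5, a_2 = floor((7 + 3)/5) = 2.
  m_3 = 5*2 - 3 = 7, d_3 = (59 - 7^2)/5 = 10/5 = 2, a_3 = floor((7 + 7)/2) = 7.
  m_4 = 2*7 - 7 = 7, d_4 = (59 - 7^2)/2 = 10/2 = 5, a_4 = floor((7 + 7)/5) = 2.
  m_5 = 5*2 - 7 = 3, d_5 = (59 - 3^2)/5 = 50/5 = 10, a_5 = floor((7 + 3)/10) = 1.
  m_6 = 10*1 - 3 = 7, d_6 = (59 - 7^2)/10 = 10/10 = 1, a_6 = floor((7 + 7)/1) = 14.
  m_7 = 1*14 - 7 = 7, d_7 = (59 - 7^2)/1 = 10/1 = 10: (m_7, d_7) = (m_1, d_1) = (7, 10), so from here the quotients repeat a_1, ..., a_6; the period length is 6.
So sqrt(59) = [7; (1, 2, 7, 2, 1, 14)] with period length k = 6.
k is even, so the fundamental solution of x^2 - 59y^2 = 1 is (p_{k-1}, q_{k-1}) = (p_5, q_5); compute convergents through index 5.
Convergents (p_i = a_i*p_{i-1} + p_{i-2}, q_i = a_i*q_{i-1} + q_{i-2} with p_{-2}=0, p_{-1}=1, q_{-2}=1, q_{-1}=0):
  i=0: a_0=7, p_0 = 7*1 + 0 = 7, q_0 = 7*0 + 1 = 1.
  i=1: a_1=1, p_1 = 1*7 + 1 = 8, q_1 = 1*1 + 0 = 1.
  i=2: a_2=2, p_2 = 2*8 + 7 = 23, q_2 = 2*1 + 1 = 3.
  i=3: a_3=7, p_3 = 7*23 + 8 = 169, q_3 = 7*3 + 1 = 22.
  i=4: a_4=2, p_4 = 2*169 + 23 = 361, q_4 = 2*22 + 3 = 47.
  i=5: a_5=1, p_5 = 1*361 + 169 = 530, q_5 = 1*47 + 22 = 69.
Check: 530^2 - 59*69^2 = 280900 - 280899 = 1, so (x, y) = (530, 69) solves the equation, and by the theorem it is the least positive solution.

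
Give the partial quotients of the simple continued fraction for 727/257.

[2; 1, 4, 1, 5, 3, 2]

Run the Euclidean algorithm on 727 and 257; the successive quotients are the partial quotients a_0, a_1, ... (each step inverts the fractional part left over by the previous one):
  727 = 2*257 + 213, so a_0 = 2.
  257 = 1*213 + 44, so a_1 = 1.
  213 = 4*44 + 37, so a_2 = 4.
  44 = 1*37 + 7, so a_3 = 1.
  37 = 5*7 + 2, so a_4 = 5.
  7 = 3*2 + 1, so a_5 = 3.
  2 = 2*1 + 0, so a_6 = 2.
The remainder reaches 0 after 7 divisions, so the expansion has 7 partial quotients, read off in order.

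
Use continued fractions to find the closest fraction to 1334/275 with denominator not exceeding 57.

228/47

Expand x = 1334/275 as a continued fraction with the Euclidean algorithm:
  1334 = 4*275 + 234, so a_0 = 4.
  275 = 1*234 + 41, so a_1 = 1.
  234 = 5*41 + 29, so a_2 = 5.
  41 = 1*29 + 12, so a_3 = 1.
  29 = 2*12 + 5, so a_4 = 2.
  12 = 2*5 + 2, so a_5 = 2.
  5 = 2*2 + 1, so a_6 = 2.
  2 = 2*1 + 0, so a_7 = 2.
so x = [4; 1, 5, 1, 2, 2, 2, 2].
Convergents (p_i = a_i*p_{i-1} + p_{i-2}, q_i = a_i*q_{i-1} + q_{i-2} with p_{-2}=0, p_{-1}=1, q_{-2}=1, q_{-1}=0), until the denominator exceeds 57:
  i=0: a_0=4, p_0 = 4*1 + 0 = 4, q_0 = 4*0 + 1 = 1.
  i=1: a_1=1, p_1 = 1*4 + 1 = 5, q_1 = 1*1 + 0 = 1.
  i=2: a_2=5, p_2 = 5*5 + 4 = 29, q_2 = 5*1 + 1 = 6.
  i=3: a_3=1, p_3 = 1*29 + 5 = 34, q_3 = 1*6 + 1 = 7.
  i=4: a_4=2, p_4 = 2*34 + 29 = 97, q_4 = 2*7 + 6 = 20.
  i=5: a_5=2, p_5 = 2*97 + 34 = 228, q_5 = 2*20 + 7 = 47.
  i=6: a_6=2, p_6 = 2*228 + 97 = 553, q_6 = 2*47 + 20 = 114.
q_6 = 114 > 57, so the last convergent with denominator <= 57 is p_5/q_5 = 228/47.
The closest fraction with denominator <= 57 is either p_5/q_5 or the intermediate fraction (k*p_5 + p_4)/(k*q_5 + q_4) with the largest k >= 1 whose denominator stays <= 57; these approach x as k grows, and every other convergent or intermediate fraction in range is farther away.
Largest k: floor((57 - q_4)/q_5) = floor((57 - 20)/47) = 0.
Since k = 0, no intermediate fraction beyond p_5/q_5 has denominator <= 57, so the convergent 228/47 is the closest (its error is |1334*47 - 228*275|/(275*47) = 2/12925).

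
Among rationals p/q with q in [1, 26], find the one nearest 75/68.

Expand x = 75/68 as a continued fraction with the Euclidean algorithm:
  75 = 1*68 + 7, so a_0 = 1.
  68 = 9*7 + 5, so a_1 = 9.
  7 = 1*5 + 2, so a_2 = 1.
  5 = 2*2 + 1, so a_3 = 2.
  2 = 2*1 + 0, so a_4 = 2.
so x = [1; 9, 1, 2, 2].
Convergents (p_i = a_i*p_{i-1} + p_{i-2}, q_i = a_i*q_{i-1} + q_{i-2} with p_{-2}=0, p_{-1}=1, q_{-2}=1, q_{-1}=0), until the denominator exceeds 26:
  i=0: a_0=1, p_0 = 1*1 + 0 = 1, q_0 = 1*0 + 1 = 1.
  i=1: a_1=9, p_1 = 9*1 + 1 = 10, q_1 = 9*1 + 0 = 9.
  i=2: a_2=1, p_2 = 1*10 + 1 = 11, q_2 = 1*9 + 1 = 10.
  i=3: a_3=2, p_3 = 2*11 + 10 = 32, q_3 = 2*10 + 9 = 29.
q_3 = 29 > 26, so the last convergent with denominator <= 26 is p_2/q_2 = 11/10.
The closest fraction with denominator <= 26 is either p_2/q_2 or the intermediate fraction (k*p_2 + p_1)/(k*q_2 + q_1) with the largest k >= 1 whose denominator stays <= 26; these approach x as k grows, and every other convergent or intermediate fraction in range is farther away.
Largest k: floor((26 - q_1)/q_2) = floor((26 - 9)/10) = 1.
That gives (1*11 + 10)/(1*10 + 9) = 21/19.
Compare the errors: |x - 11/10| = |75*10 - 11*68|/(68*10) = 2/680, and |x - 21/19| = |75*19 - 21*68|/(68*19) = 3/1292.
Cross-multiplying, 3*680 = 2040 < 2584 = 2*1292, so 3/1292 is smaller: the intermediate fraction 21/19 is closer to x than 11/10.

21/19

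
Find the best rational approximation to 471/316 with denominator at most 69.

79/53

Expand x = 471/316 as a continued fraction with the Euclidean algorithm:
  471 = 1*316 + 155, so a_0 = 1.
  316 = 2*155 + 6, so a_1 = 2.
  155 = 25*6 + 5, so a_2 = 25.
  6 = 1*5 + 1, so a_3 = 1.
  5 = 5*1 + 0, so a_4 = 5.
so x = [1; 2, 25, 1, 5].
Convergents (p_i = a_i*p_{i-1} + p_{i-2}, q_i = a_i*q_{i-1} + q_{i-2} with p_{-2}=0, p_{-1}=1, q_{-2}=1, q_{-1}=0), until the denominator exceeds 69:
  i=0: a_0=1, p_0 = 1*1 + 0 = 1, q_0 = 1*0 + 1 = 1.
  i=1: a_1=2, p_1 = 2*1 + 1 = 3, q_1 = 2*1 + 0 = 2.
  i=2: a_2=25, p_2 = 25*3 + 1 = 76, q_2 = 25*2 + 1 = 51.
  i=3: a_3=1, p_3 = 1*76 + 3 = 79, q_3 = 1*51 + 2 = 53.
  i=4: a_4=5, p_4 = 5*79 + 76 = 471, q_4 = 5*53 + 51 = 316.
q_4 = 316 > 69, so the last convergent with denominator <= 69 is p_3/q_3 = 79/53.
The closest fraction with denominator <= 69 is either p_3/q_3 or the intermediate fraction (k*p_3 + p_2)/(k*q_3 + q_2) with the largest k >= 1 whose denominator stays <= 69; these approach x as k grows, and every other convergent or intermediate fraction in range is farther away.
Largest k: floor((69 - q_2)/q_3) = floor((69 - 51)/53) = 0.
Since k = 0, no intermediate fraction beyond p_3/q_3 has denominator <= 69, so the convergent 79/53 is the closest (its error is |471*53 - 79*316|/(316*53) = 1/16748).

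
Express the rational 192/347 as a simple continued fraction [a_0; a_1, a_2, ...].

[0; 1, 1, 4, 5, 3, 2]

Run the Euclidean algorithm on 192 and 347; the successive quotients are the partial quotients a_0, a_1, ... (each step inverts the fractional part left over by the previous one):
  192 = 0*347 + 192, so a_0 = 0.
  347 = 1*192 + 155, so a_1 = 1.
  192 = 1*155 + 37, so a_2 = 1.
  155 = 4*37 + 7, so a_3 = 4.
  37 = 5*7 + 2, so a_4 = 5.
  7 = 3*2 + 1, so a_5 = 3.
  2 = 2*1 + 0, so a_6 = 2.
The remainder reaches 0 after 7 divisions, so the expansion has 7 partial quotients, read off in order.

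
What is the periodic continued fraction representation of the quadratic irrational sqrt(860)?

Write x_i = (sqrt(860) + m_i)/d_i with (m_0, d_0) = (0, 1). a_0 = floor(sqrt(860)) = 29, since 29^2 = 841 <= 860 < 900 = 30^2.
Iterate m_{i+1} = d_i*a_i - m_i, d_{i+1} = (860 - m_{i+1}^2)/d_i, a_{i+1} = floor((a_0 + m_{i+1})/d_{i+1}):
  m_1 = 1*29 - 0 = 29, d_1 = (860 - 29^2)/1 = 19/1 = 19, a_1 = floor((29 + 29)/19) = 3.
  m_2 = 19*3 - 29 = 28, d_2 = (860 - 28^2)/19 = 76/19 = 4, a_2 = floor((29 + 28)/4) = 14.
  m_3 = 4*14 - 28 = 28, d_3 = (860 - 28^2)/4 = 76/4 = 19, a_3 = floor((29 + 28)/19) = 3.
  m_4 = 19*3 - 28 = 29, d_4 = (860 - 29^2)/19 = 19/19 = 1, a_4 = floor((29 + 29)/1) = 58.
  m_5 = 1*58 - 29 = 29, d_5 = (860 - 29^2)/1 = 19/1 = 19: (m_5, d_5) = (m_1, d_1) = (29, 19), so from here the quotients repeat a_1, ..., a_4; the period length is 4.
Hence the expansion of sqrt(860) is a_0 = 29 followed by the repeating block 3, 14, 3, 58 (period 4).

[29; (3, 14, 3, 58)]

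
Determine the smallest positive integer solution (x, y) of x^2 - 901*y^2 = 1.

First expand sqrt(901) as a continued fraction. With x_i = (sqrt(901) + m_i)/d_i and (m_0, d_0) = (0, 1): a_0 = floor(sqrt(901)) = 30, since 30^2 = 900 <= 901 < 961 = 31^2.
Iterate m_{i+1} = d_i*a_i - m_i, d_{i+1} = (901 - m_{i+1}^2)/d_i, a_{i+1} = floor((a_0 + m_{i+1})/d_{i+1}):
  m_1 = 1*30 - 0 = 30, d_1 = (901 - 30^2)/1 = 1/1 = 1, a_1 = floor((30 + 30)/1) = 60.
  m_2 = 1*60 - 30 = 30, d_2 = (901 - 30^2)/1 = 1/1 = 1: (m_2, d_2) = (m_1, d_1) = (30, 1), so from here the quotient a_1 repeats; the period length is 1.
So sqrt(901) = [30; (60)] with period length k = 1.
k is odd, so (p_{k-1}, q_{k-1}) only solves x^2 - 901y^2 = -1 and the fundamental solution of x^2 - 901y^2 = 1 is (p_{2k-1}, q_{2k-1}) = (p_1, q_1); compute convergents through index 1, running through the period twice.
Convergents (p_i = a_i*p_{i-1} + p_{i-2}, q_i = a_i*q_{i-1} + q_{i-2} with p_{-2}=0, p_{-1}=1, q_{-2}=1, q_{-1}=0):
  i=0: a_0=30, p_0 = 30*1 + 0 = 30, q_0 = 30*0 + 1 = 1.
  i=1: a_1=60, p_1 = 60*30 + 1 = 1801, q_1 = 60*1 + 0 = 60.
Indeed p_0^2 - 901*q_0^2 = 900 - 901 = -1, not +1.
Check: 1801^2 - 901*60^2 = 3243601 - 3243600 = 1, so (x, y) = (1801, 60) solves the equation, and by the theorem it is the least positive solution.

(x, y) = (1801, 60)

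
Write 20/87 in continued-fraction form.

[0; 4, 2, 1, 6]

Run the Euclidean algorithm on 20 and 87; the successive quotients are the partial quotients a_0, a_1, ... (each step inverts the fractional part left over by the previous one):
  20 = 0*87 + 20, so a_0 = 0.
  87 = 4*20 + 7, so a_1 = 4.
  20 = 2*7 + 6, so a_2 = 2.
  7 = 1*6 + 1, so a_3 = 1.
  6 = 6*1 + 0, so a_4 = 6.
The remainder reaches 0 after 5 divisions, so the expansion has 5 partial quotients, read off in order.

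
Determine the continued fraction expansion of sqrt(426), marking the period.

Write x_i = (sqrt(426) + m_i)/d_i with (m_0, d_0) = (0, 1). a_0 = floor(sqrt(426)) = 20, since 20^2 = 400 <= 426 < 441 = 21^2.
Iterate m_{i+1} = d_i*a_i - m_i, d_{i+1} = (426 - m_{i+1}^2)/d_i, a_{i+1} = floor((a_0 + m_{i+1})/d_{i+1}):
  m_1 = 1*20 - 0 = 20, d_1 = (426 - 20^2)/1 = 26/1 = 26, a_1 = floor((20 + 20)/26) = 1.
  m_2 = 26*1 - 20 = 6, d_2 = (426 - 6^2)/26 = 390/26 = 15, a_2 = floor((20 + 6)/15) = 1.
  m_3 = 15*1 - 6 = 9, d_3 = (426 - 9^2)/15 = 345/15 = 23, a_3 = floor((20 + 9)/23) = 1.
  m_4 = 23*1 - 9 = 14, d_4 = (426 - 14^2)/23 = 230/23 = 10, a_4 = floor((20 + 14)/10) = 3.
  m_5 = 10*3 - 14 = 16, d_5 = (426 - 16^2)/10 = 170/10 = 17, a_5 = floor((20 + 16)/17) = 2.
  m_6 = 17*2 - 16 = 18, d_6 = (426 - 18^2)/17 = 102/17 = 6, a_6 = floor((20 + 18)/6) = 6.
  m_7 = 6*6 - 18 = 18, d_7 = (426 - 18^2)/6 = 102/6 = 17, a_7 = floor((20 + 18)/17) = 2.
  m_8 = 17*2 - 18 = 16, d_8 = (426 - 16^2)/17 = 170/17 = 10, a_8 = floor((20 + 16)/10) = 3.
  m_9 = 10*3 - 16 = 14, d_9 = (426 - 14^2)/10 = 230/10 = 23, a_9 = floor((20 + 14)/23) = 1.
  m_10 = 23*1 - 14 = 9, d_10 = (426 - 9^2)/23 = 345/23 = 15, a_10 = floor((20 + 9)/15) = 1.
  m_11 = 15*1 - 9 = 6, d_11 = (426 - 6^2)/15 = 390/15 = 26, a_11 = floor((20 + 6)/26) = 1.
  m_12 = 26*1 - 6 = 20, d_12 = (426 - 20^2)/26 = 26/26 = 1, a_12 = floor((20 + 20)/1) = 40.
  m_13 = 1*40 - 20 = 20, d_13 = (426 - 20^2)/1 = 26/1 = 26: (m_13, d_13) = (m_1, d_1) = (20, 26), so from here the quotients repeat a_1, ..., a_12; the period length is 12.
Hence the expansion of sqrt(426) is a_0 = 20 followed by the repeating block 1, 1, 1, 3, 2, 6, 2, 3, 1, 1, 1, 40 (period 12).

[20; (1, 1, 1, 3, 2, 6, 2, 3, 1, 1, 1, 40)]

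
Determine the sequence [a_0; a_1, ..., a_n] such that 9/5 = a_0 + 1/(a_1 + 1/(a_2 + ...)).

Run the Euclidean algorithm on 9 and 5; the successive quotients are the partial quotients a_0, a_1, ... (each step inverts the fractional part left over by the previous one):
  9 = 1*5 + 4, so a_0 = 1.
  5 = 1*4 + 1, so a_1 = 1.
  4 = 4*1 + 0, so a_2 = 4.
The remainder reaches 0 after 3 divisions, so the expansion has 3 partial quotients, read off in order.

[1; 1, 4]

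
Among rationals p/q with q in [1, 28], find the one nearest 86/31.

Expand x = 86/31 as a continued fraction with the Euclidean algorithm:
  86 = 2*31 + 24, so a_0 = 2.
  31 = 1*24 + 7, so a_1 = 1.
  24 = 3*7 + 3, so a_2 = 3.
  7 = 2*3 + 1, so a_3 = 2.
  3 = 3*1 + 0, so a_4 = 3.
so x = [2; 1, 3, 2, 3].
Convergents (p_i = a_i*p_{i-1} + p_{i-2}, q_i = a_i*q_{i-1} + q_{i-2} with p_{-2}=0, p_{-1}=1, q_{-2}=1, q_{-1}=0), until the denominator exceeds 28:
  i=0: a_0=2, p_0 = 2*1 + 0 = 2, q_0 = 2*0 + 1 = 1.
  i=1: a_1=1, p_1 = 1*2 + 1 = 3, q_1 = 1*1 + 0 = 1.
  i=2: a_2=3, p_2 = 3*3 + 2 = 11, q_2 = 3*1 + 1 = 4.
  i=3: a_3=2, p_3 = 2*11 + 3 = 25, q_3 = 2*4 + 1 = 9.
  i=4: a_4=3, p_4 = 3*25 + 11 = 86, q_4 = 3*9 + 4 = 31.
q_4 = 31 > 28, so the last convergent with denominator <= 28 is p_3/q_3 = 25/9.
The closest fraction with denominator <= 28 is either p_3/q_3 or the intermediate fraction (k*p_3 + p_2)/(k*q_3 + q_2) with the largest k >= 1 whose denominator stays <= 28; these approach x as k grows, and every other convergent or intermediate fraction in range is farther away.
Largest k: floor((28 - q_2)/q_3) = floor((28 - 4)/9) = 2.
That gives (2*25 + 11)/(2*9 + 4) = 61/22.
Compare the errors: |x - 25/9| = |86*9 - 25*31|/(31*9) = 1/279, and |x - 61/22| = |86*22 - 61*31|/(31*22) = 1/682.
Cross-multiplying, 1*279 = 279 < 682 = 1*682, so 1/682 is smaller: the intermediate fraction 61/22 is closer to x than 25/9.

61/22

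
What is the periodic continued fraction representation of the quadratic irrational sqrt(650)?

[25; (2, 50)]

Write x_i = (sqrt(650) + m_i)/d_i with (m_0, d_0) = (0, 1). a_0 = floor(sqrt(650)) = 25, since 25^2 = 625 <= 650 < 676 = 26^2.
Iterate m_{i+1} = d_i*a_i - m_i, d_{i+1} = (650 - m_{i+1}^2)/d_i, a_{i+1} = floor((a_0 + m_{i+1})/d_{i+1}):
  m_1 = 1*25 - 0 = 25, d_1 = (650 - 25^2)/1 = 25/1 = 25, a_1 = floor((25 + 25)/25) = 2.
  m_2 = 25*2 - 25 = 25, d_2 = (650 - 25^2)/25 = 25/25 = 1, a_2 = floor((25 + 25)/1) = 50.
  m_3 = 1*50 - 25 = 25, d_3 = (650 - 25^2)/1 = 25/1 = 25: (m_3, d_3) = (m_1, d_1) = (25, 25), so from here the quotients repeat a_1, a_2; the period length is 2.
Hence the expansion of sqrt(650) is a_0 = 25 followed by the repeating block 2, 50 (period 2).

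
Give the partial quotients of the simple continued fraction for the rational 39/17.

Run the Euclidean algorithm on 39 and 17; the successive quotients are the partial quotients a_0, a_1, ... (each step inverts the fractional part left over by the previous one):
  39 = 2*17 + 5, so a_0 = 2.
  17 = 3*5 + 2, so a_1 = 3.
  5 = 2*2 + 1, so a_2 = 2.
  2 = 2*1 + 0, so a_3 = 2.
The remainder reaches 0 after 4 divisions, so the expansion has 4 partial quotients, read off in order.

[2; 3, 2, 2]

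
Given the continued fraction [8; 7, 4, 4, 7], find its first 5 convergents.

Using the convergent recurrence p_i = a_i*p_{i-1} + p_{i-2}, q_i = a_i*q_{i-1} + q_{i-2} with p_{-2}=0, p_{-1}=1, q_{-2}=1, q_{-1}=0:
  i=0: a_0=8, p_0 = 8*1 + 0 = 8, q_0 = 8*0 + 1 = 1.
  i=1: a_1=7, p_1 = 7*8 + 1 = 57, q_1 = 7*1 + 0 = 7.
  i=2: a_2=4, p_2 = 4*57 + 8 = 236, q_2 = 4*7 + 1 = 29.
  i=3: a_3=4, p_3 = 4*236 + 57 = 1001, q_3 = 4*29 + 7 = 123.
  i=4: a_4=7, p_4 = 7*1001 + 236 = 7243, q_4 = 7*123 + 29 = 890.

8/1, 57/7, 236/29, 1001/123, 7243/890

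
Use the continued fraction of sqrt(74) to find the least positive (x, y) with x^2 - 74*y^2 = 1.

(x, y) = (3699, 430)

First expand sqrt(74) as a continued fraction. With x_i = (sqrt(74) + m_i)/d_i and (m_0, d_0) = (0, 1): a_0 = floor(sqrt(74)) = 8, since 8^2 = 64 <= 74 < 81 = 9^2.
Iterate m_{i+1} = d_i*a_i - m_i, d_{i+1} = (74 - m_{i+1}^2)/d_i, a_{i+1} = floor((a_0 + m_{i+1})/d_{i+1}):
  m_1 = 1*8 - 0 = 8, d_1 = (74 - 8^2)/1 = 10/1 = 10, a_1 = floor((8 + 8)/10) = 1.
  m_2 = 10*1 - 8 = 2, d_2 = (74 - 2^2)/10 = 70/10 = 7, a_2 = floor((8 + 2)/7) = 1.
  m_3 = 7*1 - 2 = 5, d_3 = (74 - 5^2)/7 = 49/7 = 7, a_3 = floor((8 + 5)/7) = 1.
  m_4 = 7*1 - 5 = 2, d_4 = (74 - 2^2)/7 = 70/7 = 10, a_4 = floor((8 + 2)/10) = 1.
  m_5 = 10*1 - 2 = 8, d_5 = (74 - 8^2)/10 = 10/10 = 1, a_5 = floor((8 + 8)/1) = 16.
  m_6 = 1*16 - 8 = 8, d_6 = (74 - 8^2)/1 = 10/1 = 10: (m_6, d_6) = (m_1, d_1) = (8, 10), so from here the quotients repeat a_1, ..., a_5; the period length is 5.
So sqrt(74) = [8; (1, 1, 1, 1, 16)] with period length k = 5.
k is odd, so (p_{k-1}, q_{k-1}) only solves x^2 - 74y^2 = -1 and the fundamental solution of x^2 - 74y^2 = 1 is (p_{2k-1}, q_{2k-1}) = (p_9, q_9); compute convergents through index 9, running through the period twice.
Convergents (p_i = a_i*p_{i-1} + p_{i-2}, q_i = a_i*q_{i-1} + q_{i-2} with p_{-2}=0, p_{-1}=1, q_{-2}=1, q_{-1}=0):
  i=0: a_0=8, p_0 = 8*1 + 0 = 8, q_0 = 8*0 + 1 = 1.
  i=1: a_1=1, p_1 = 1*8 + 1 = 9, q_1 = 1*1 + 0 = 1.
  i=2: a_2=1, p_2 = 1*9 + 8 = 17, q_2 = 1*1 + 1 = 2.
  i=3: a_3=1, p_3 = 1*17 + 9 = 26, q_3 = 1*2 + 1 = 3.
  i=4: a_4=1, p_4 = 1*26 + 17 = 43, q_4 = 1*3 + 2 = 5.
  i=5: a_5=16, p_5 = 16*43 + 26 = 714, q_5 = 16*5 + 3 = 83.
  i=6: a_6=1, p_6 = 1*714 + 43 = 757, q_6 = 1*83 + 5 = 88.
  i=7: a_7=1, p_7 = 1*757 + 714 = 1471, q_7 = 1*88 + 83 = 171.
  i=8: a_8=1, p_8 = 1*1471 + 757 = 2228, q_8 = 1*171 + 88 = 259.
  i=9: a_9=1, p_9 = 1*2228 + 1471 = 3699, q_9 = 1*259 + 171 = 430.
Indeed p_4^2 - 74*q_4^2 = 1849 - 1850 = -1, not +1.
Check: 3699^2 - 74*430^2 = 13682601 - 13682600 = 1, so (x, y) = (3699, 430) solves the equation, and by the theorem it is the least positive solution.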